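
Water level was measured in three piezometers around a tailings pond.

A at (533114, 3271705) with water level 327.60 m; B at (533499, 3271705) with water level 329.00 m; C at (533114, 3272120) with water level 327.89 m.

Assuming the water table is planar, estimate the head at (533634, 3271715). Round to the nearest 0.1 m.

329.5 m

∂h/∂x = (329.00 − 327.60) / (533499 − 533114) = +0.003636
∂h/∂y = (327.89 − 327.60) / (3272120 − 3271705) = +0.0006988
h(533634, 3271715) = 327.60 + (+0.003636)·(520) + (+0.0006988)·(10) = 327.60 +1.891 +0.007 = 329.498 m.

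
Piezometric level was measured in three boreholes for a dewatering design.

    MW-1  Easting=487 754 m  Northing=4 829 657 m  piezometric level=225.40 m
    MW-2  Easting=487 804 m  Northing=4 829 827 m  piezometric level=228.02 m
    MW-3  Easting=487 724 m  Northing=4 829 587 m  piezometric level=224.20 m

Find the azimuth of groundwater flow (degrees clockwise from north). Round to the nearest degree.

228°

With h = a·x + b·y + c and MW-1 as origin, the differences give:
  50·a + 170·b = +2.62
  (-30)·a + (-70)·b = -1.20
Eliminate b (×(-70) and ×170, subtract): 1600·a = 20.600 → a = ∂h/∂x = +0.01288
Back-substitute: b = ∂h/∂y = +0.01162.
Flow direction (−∇h) has components (-0.01288 E, -0.01162 N).
Azimuth = atan2(E, N) = atan2(-0.01288, -0.01162) = 227.9° ≈ 228°.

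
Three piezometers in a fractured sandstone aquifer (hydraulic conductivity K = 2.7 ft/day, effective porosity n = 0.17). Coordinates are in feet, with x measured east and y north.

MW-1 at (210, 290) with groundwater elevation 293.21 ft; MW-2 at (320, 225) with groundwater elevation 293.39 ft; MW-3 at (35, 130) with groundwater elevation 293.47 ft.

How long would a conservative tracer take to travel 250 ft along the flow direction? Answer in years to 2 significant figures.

20 years

Three-point gradient (reference MW-1): Δ to MW-2 = (110, -65, +0.18), Δ to MW-3 = (-175, -160, +0.26).
∂h/∂x = +0.0004107, ∂h/∂y = -0.002074 (det = -28975).
|∇h| = √(0.0004107² + -0.002074²) = 0.002114
Seepage velocity v = K·i/n = 2.7 × 0.002114 / 0.17 = 0.03358 ft/day.
t = 250 / 0.03358 = 7445 days = 20.4 years.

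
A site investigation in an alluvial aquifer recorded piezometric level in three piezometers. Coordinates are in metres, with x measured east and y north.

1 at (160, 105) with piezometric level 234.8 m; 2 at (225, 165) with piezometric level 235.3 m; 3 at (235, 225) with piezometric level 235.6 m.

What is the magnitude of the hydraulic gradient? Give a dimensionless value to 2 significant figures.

0.0057

Differences from 1: to 2 (Δx, Δy, Δh) = (65, 60, +0.5); to 3 = (75, 120, +0.8).
Determinant of the coordinate differences = 65·120 − 75·60 = 3300.
∂h/∂x = [(+0.5)·120 − (+0.8)·60] / 3300 = +0.003636
∂h/∂y = [65·(+0.8) − 75·(+0.5)] / 3300 = +0.004394
|∇h| = √(0.003636² + 0.004394²) = 0.005703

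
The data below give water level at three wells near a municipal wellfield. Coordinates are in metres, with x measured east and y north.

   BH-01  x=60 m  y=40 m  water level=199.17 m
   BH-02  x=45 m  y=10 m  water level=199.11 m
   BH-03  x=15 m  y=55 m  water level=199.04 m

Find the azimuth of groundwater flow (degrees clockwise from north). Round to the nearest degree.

261°

Differences from BH-01: to BH-02 (Δx, Δy, Δh) = (-15, -30, -0.06); to BH-03 = (-45, 15, -0.13).
Solve a·Δx + b·Δy = Δh: det = (-15)·15 − (-45)·(-30) = -1575.
∂h/∂x = [(-0.06)·15 − (-0.13)·(-30)] / -1575 = +0.003048
∂h/∂y = [(-15)·(-0.13) − (-45)·(-0.06)] / -1575 = +0.0004762
Flow direction (−∇h) has components (-0.003048 E, -0.0004762 N).
Azimuth = atan2(E, N) = atan2(-0.003048, -0.0004762) = 261.1° ≈ 261°.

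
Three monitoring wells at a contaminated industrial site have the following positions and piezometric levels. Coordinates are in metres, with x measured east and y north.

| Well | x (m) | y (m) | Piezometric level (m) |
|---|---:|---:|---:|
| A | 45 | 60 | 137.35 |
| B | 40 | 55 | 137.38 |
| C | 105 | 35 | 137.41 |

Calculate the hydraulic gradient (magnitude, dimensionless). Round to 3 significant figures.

Taking A as reference: B−A = (-5, -5, +0.03); C−A = (60, -25, +0.06).
Solve a·Δx + b·Δy = Δh: det = (-5)·(-25) − 60·(-5) = 425.
∂h/∂x = [(+0.03)·(-25) − (+0.06)·(-5)] / 425 = -0.001059
∂h/∂y = [(-5)·(+0.06) − 60·(+0.03)] / 425 = -0.004941
|∇h| = √(-0.001059² + -0.004941²) = 0.005053

0.00505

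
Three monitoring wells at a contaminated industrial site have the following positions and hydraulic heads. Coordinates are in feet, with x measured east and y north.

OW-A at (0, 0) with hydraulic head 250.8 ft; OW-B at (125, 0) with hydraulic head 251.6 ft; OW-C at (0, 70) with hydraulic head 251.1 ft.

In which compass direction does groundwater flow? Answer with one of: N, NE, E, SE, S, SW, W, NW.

SW

∂h/∂x = (251.6 − 250.8) / (125 − 0) = +0.006400
∂h/∂y = (251.1 − 250.8) / (70 − 0) = +0.004286
Flow = −∇h = (-0.006400 east, -0.004286 north), which points southwest.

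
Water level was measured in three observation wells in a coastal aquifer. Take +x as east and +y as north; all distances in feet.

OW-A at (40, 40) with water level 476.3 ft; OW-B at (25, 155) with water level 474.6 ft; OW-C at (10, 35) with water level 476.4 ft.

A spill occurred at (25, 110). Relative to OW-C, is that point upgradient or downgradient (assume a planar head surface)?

downgradient

With h = a·x + b·y + c and OW-A as origin, the differences give:
  (-15)·a + 115·b = -1.7
  (-30)·a + (-5)·b = +0.1
Eliminate b (×(-5) and ×115, subtract): 3525·a = -3.00 → a = ∂h/∂x = -0.0008511
Back-substitute: b = ∂h/∂y = -0.01489.
Head at (25, 110) = 476.3 + (-0.0008511)·(-15) + (-0.01489)·(70) = 475.27 ft.
That is lower than the 476.4 ft at OW-C, so the point is downgradient.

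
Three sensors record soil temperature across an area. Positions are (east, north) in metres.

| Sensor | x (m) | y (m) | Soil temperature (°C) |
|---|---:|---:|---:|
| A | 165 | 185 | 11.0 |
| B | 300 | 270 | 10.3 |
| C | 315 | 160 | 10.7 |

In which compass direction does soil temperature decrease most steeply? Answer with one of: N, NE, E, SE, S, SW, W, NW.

NE

Differences from A: to B (Δx, Δy, Δh) = (135, 85, -0.7); to C = (150, -25, -0.3).
Determinant of the coordinate differences = 135·(-25) − 150·85 = -16125.
∂T/∂x = [(-0.7)·(-25) − (-0.3)·85] / -16125 = -0.002667
∂T/∂y = [135·(-0.3) − 150·(-0.7)] / -16125 = -0.004000
Steepest decrease is along −∇f = (+0.002667 E, +0.004000 N) → northeast.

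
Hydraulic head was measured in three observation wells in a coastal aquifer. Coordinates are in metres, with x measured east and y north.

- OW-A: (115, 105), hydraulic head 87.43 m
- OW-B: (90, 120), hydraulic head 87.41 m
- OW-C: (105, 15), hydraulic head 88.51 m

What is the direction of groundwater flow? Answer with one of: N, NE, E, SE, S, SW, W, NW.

NE

With h = a·x + b·y + c and OW-A as origin, the differences give:
  (-25)·a + 15·b = -0.02
  (-10)·a + (-90)·b = +1.08
Eliminate b (×(-90) and ×15, subtract): 2400·a = -14.400 → a = ∂h/∂x = -0.006000
Back-substitute: b = ∂h/∂y = -0.01133.
Flow = −∇h = (+0.006000 east, +0.01133 north), which points northeast.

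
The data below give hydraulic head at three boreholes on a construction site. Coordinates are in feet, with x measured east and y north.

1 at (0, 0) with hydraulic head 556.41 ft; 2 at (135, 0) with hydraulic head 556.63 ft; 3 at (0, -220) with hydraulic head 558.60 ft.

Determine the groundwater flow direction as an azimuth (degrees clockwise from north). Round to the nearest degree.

∂h/∂x = (556.63 − 556.41) / (135 − 0) = +0.001630
∂h/∂y = (558.60 − 556.41) / (-220 − 0) = -0.009955
Flow direction (−∇h) has components (-0.001630 E, +0.009955 N).
Azimuth = atan2(E, N) = atan2(-0.001630, +0.009955) = 350.7° ≈ 351°.

351°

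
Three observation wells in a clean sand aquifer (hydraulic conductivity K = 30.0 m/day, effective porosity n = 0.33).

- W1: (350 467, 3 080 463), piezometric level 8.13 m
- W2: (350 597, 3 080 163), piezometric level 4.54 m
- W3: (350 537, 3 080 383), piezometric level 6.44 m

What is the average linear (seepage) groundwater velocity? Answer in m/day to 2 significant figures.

Three-point gradient (reference W1): Δ to W2 = (130, -300, -3.59), Δ to W3 = (70, -80, -1.69).
∂h/∂x = -0.02074, ∂h/∂y = +0.002981 (det = 10600).
|∇h| = √(-0.02074² + 0.002981²) = 0.02095
Seepage velocity v = K·i/n = 30.0 × 0.02095 / 0.33 = 1.905 m/day.

1.9 m/day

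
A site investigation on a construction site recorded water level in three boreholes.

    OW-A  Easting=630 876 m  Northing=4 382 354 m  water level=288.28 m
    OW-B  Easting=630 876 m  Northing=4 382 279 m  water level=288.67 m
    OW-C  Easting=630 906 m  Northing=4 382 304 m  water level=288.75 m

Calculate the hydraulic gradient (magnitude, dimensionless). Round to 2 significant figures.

0.0087

Differences from OW-A: to OW-B (Δx, Δy, Δh) = (0, -75, +0.39); to OW-C = (30, -50, +0.47).
Determinant of the coordinate differences = 0·(-50) − 30·(-75) = 2250.
∂h/∂x = [(+0.39)·(-50) − (+0.47)·(-75)] / 2250 = +0.007000
∂h/∂y = [0·(+0.47) − 30·(+0.39)] / 2250 = -0.005200
|∇h| = √(0.007000² + -0.005200²) = 0.00872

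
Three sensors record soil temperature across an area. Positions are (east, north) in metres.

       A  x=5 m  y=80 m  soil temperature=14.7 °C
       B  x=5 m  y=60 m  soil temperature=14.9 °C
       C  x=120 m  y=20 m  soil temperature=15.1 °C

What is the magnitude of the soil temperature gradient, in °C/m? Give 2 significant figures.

0.010 °C/m

With T = a·x + b·y + c and A as origin, the differences give:
  0·a + (-20)·b = +0.2
  115·a + (-60)·b = +0.4
Eliminate b (×(-60) and ×(-20), subtract): 2300·a = -4.00 → a = ∂T/∂x = -0.001739
Back-substitute: b = ∂T/∂y = -0.01000.
|∇f| = √(-0.001739² + -0.01000²) = 0.01015 °C/m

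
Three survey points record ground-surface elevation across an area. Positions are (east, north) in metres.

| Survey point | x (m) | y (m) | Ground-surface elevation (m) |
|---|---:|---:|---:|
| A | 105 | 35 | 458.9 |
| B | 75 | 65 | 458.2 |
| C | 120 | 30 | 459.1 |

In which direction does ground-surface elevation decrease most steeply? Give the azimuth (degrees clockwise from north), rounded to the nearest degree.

Three-point gradient (reference A): Δ to B = (-30, 30, -0.7), Δ to C = (15, -5, +0.2).
∂z/∂x = +0.008333, ∂z/∂y = -0.01500 (det = -300).
Steepest decrease is along −∇f: components (-0.008333 E, +0.01500 N).
Azimuth = atan2(-0.008333, +0.01500) = 330.9° ≈ 331°.

331°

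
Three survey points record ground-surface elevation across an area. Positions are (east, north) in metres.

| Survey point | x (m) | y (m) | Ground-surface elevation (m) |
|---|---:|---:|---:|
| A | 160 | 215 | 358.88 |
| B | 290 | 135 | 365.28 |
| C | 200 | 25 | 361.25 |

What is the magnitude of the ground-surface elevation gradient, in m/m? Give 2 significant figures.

0.048 m/m

With z = a·x + b·y + c and A as origin, the differences give:
  130·a + (-80)·b = +6.40
  40·a + (-190)·b = +2.37
Eliminate b (×(-190) and ×(-80), subtract): -21500·a = -1026.400 → a = ∂z/∂x = +0.04774
Back-substitute: b = ∂z/∂y = -0.002423.
|∇f| = √(0.04774² + -0.002423²) = 0.0478 m/m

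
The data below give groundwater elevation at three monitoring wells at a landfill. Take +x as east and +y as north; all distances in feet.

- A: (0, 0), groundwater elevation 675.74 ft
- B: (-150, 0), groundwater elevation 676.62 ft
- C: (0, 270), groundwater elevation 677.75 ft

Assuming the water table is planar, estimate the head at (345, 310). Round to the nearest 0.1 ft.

∂h/∂x = (676.62 − 675.74) / (-150 − 0) = -0.005867
∂h/∂y = (677.75 − 675.74) / (270 − 0) = +0.007444
h(345, 310) = 675.74 + (-0.005867)·(345) + (+0.007444)·(310) = 675.74 -2.024 +2.308 = 676.024 ft.

676.0 ft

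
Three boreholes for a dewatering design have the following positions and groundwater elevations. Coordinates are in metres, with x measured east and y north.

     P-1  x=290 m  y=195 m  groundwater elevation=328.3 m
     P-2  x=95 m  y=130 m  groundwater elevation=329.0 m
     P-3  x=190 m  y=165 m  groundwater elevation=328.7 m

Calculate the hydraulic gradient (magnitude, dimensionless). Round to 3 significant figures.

Differences from P-1: to P-2 (Δx, Δy, Δh) = (-195, -65, +0.7); to P-3 = (-100, -30, +0.4).
Determinant of the coordinate differences = (-195)·(-30) − (-100)·(-65) = -650.
∂h/∂x = [(+0.7)·(-30) − (+0.4)·(-65)] / -650 = -0.007692
∂h/∂y = [(-195)·(+0.4) − (-100)·(+0.7)] / -650 = +0.01231
|∇h| = √(-0.007692² + 0.01231²) = 0.01452

0.0145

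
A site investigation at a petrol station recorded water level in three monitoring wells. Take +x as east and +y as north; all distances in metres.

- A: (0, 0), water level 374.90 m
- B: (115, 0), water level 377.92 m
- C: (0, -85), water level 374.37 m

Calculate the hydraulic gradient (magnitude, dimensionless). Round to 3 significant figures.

0.0270

∂h/∂x = (377.92 − 374.90) / (115 − 0) = +0.02626
∂h/∂y = (374.37 − 374.90) / (-85 − 0) = +0.006235
|∇h| = √(0.02626² + 0.006235²) = 0.02699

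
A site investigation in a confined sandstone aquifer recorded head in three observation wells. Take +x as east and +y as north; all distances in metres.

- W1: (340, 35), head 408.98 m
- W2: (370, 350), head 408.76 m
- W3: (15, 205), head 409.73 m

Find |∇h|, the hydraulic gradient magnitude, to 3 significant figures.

Differences from W1: to W2 (Δx, Δy, Δh) = (30, 315, -0.22); to W3 = (-325, 170, +0.75).
Solve a·Δx + b·Δy = Δh: det = 30·170 − (-325)·315 = 107475.
∂h/∂x = [(-0.22)·170 − (+0.75)·315] / 107475 = -0.002546
∂h/∂y = [30·(+0.75) − (-325)·(-0.22)] / 107475 = -0.0004559
|∇h| = √(-0.002546² + -0.0004559²) = 0.002586

0.00259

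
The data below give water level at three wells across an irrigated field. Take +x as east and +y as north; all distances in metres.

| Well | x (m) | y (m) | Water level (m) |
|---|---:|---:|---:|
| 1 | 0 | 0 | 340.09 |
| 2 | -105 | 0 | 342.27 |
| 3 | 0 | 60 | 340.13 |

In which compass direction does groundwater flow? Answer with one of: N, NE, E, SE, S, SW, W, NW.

E

∂h/∂x = (342.27 − 340.09) / (-105 − 0) = -0.02076
∂h/∂y = (340.13 − 340.09) / (60 − 0) = +0.0006667
Flow = −∇h = (+0.02076 east, -0.0006667 north), which points east.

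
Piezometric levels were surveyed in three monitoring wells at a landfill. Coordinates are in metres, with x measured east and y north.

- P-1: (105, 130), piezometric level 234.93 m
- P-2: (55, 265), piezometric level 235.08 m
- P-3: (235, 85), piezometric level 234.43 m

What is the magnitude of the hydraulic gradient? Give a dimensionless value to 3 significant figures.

Differences from P-1: to P-2 (Δx, Δy, Δh) = (-50, 135, +0.15); to P-3 = (130, -45, -0.50).
Determinant of the coordinate differences = (-50)·(-45) − 130·135 = -15300.
∂h/∂x = [(+0.15)·(-45) − (-0.50)·135] / -15300 = -0.003971
∂h/∂y = [(-50)·(-0.50) − 130·(+0.15)] / -15300 = -0.0003595
|∇h| = √(-0.003971² + -0.0003595²) = 0.003987

0.00399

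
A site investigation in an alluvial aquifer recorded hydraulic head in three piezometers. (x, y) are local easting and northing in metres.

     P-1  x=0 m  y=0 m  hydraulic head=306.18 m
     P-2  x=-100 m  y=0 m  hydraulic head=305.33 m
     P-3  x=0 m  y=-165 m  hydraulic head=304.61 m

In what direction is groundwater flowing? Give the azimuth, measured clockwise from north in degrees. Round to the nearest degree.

∂h/∂x = (305.33 − 306.18) / (-100 − 0) = +0.008500
∂h/∂y = (304.61 − 306.18) / (-165 − 0) = +0.009515
Flow direction (−∇h) has components (-0.008500 E, -0.009515 N).
Azimuth = atan2(E, N) = atan2(-0.008500, -0.009515) = 221.8° ≈ 222°.

222°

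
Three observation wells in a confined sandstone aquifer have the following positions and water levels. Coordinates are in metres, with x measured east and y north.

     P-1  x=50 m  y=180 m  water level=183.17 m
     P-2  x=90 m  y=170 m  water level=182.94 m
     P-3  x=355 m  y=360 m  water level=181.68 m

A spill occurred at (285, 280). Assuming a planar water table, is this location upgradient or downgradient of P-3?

upgradient

With h = a·x + b·y + c and P-1 as origin, the differences give:
  40·a + (-10)·b = -0.23
  305·a + 180·b = -1.49
Eliminate b (×180 and ×(-10), subtract): 10250·a = -56.300 → a = ∂h/∂x = -0.005493
Back-substitute: b = ∂h/∂y = +0.001029.
Head at (285, 280) = 183.17 + (-0.005493)·(235) + (+0.001029)·(100) = 181.98 m.
That is higher than the 181.68 m at P-3, so the point is upgradient.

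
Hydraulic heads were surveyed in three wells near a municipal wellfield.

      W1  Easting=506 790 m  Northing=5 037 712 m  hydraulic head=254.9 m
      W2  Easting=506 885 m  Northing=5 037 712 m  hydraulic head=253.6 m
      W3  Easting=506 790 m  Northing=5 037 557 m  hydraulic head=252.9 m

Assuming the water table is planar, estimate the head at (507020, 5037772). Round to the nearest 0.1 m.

252.5 m

∂h/∂x = (253.6 − 254.9) / (506885 − 506790) = -0.01368
∂h/∂y = (252.9 − 254.9) / (5037557 − 5037712) = +0.01290
h(507020, 5037772) = 254.9 + (-0.01368)·(230) + (+0.01290)·(60) = 254.9 -3.147 +0.774 = 252.527 m.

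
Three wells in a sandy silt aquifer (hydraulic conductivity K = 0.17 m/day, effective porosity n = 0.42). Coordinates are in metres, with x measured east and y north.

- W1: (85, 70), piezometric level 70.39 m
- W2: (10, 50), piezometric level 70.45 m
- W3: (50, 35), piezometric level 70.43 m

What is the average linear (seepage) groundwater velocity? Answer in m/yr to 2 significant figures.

Three-point gradient (reference W1): Δ to W2 = (-75, -20, +0.06), Δ to W3 = (-35, -35, +0.04).
∂h/∂x = -0.0006753, ∂h/∂y = -0.0004675 (det = 1925).
|∇h| = √(-0.0006753² + -0.0004675²) = 0.0008213
Seepage velocity v = K·i/n = 0.17 × 0.0008213 / 0.42 = 0.0003324 m/day = 0.1214 m/yr.

0.12 m/yr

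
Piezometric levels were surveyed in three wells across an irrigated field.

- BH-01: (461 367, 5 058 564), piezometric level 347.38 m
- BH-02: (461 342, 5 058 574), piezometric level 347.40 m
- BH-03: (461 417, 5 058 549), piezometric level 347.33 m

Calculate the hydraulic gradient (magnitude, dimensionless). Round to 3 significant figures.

Taking BH-01 as reference: BH-02−BH-01 = (-25, 10, +0.02); BH-03−BH-01 = (50, -15, -0.05).
Solve a·Δx + b·Δy = Δh: det = (-25)·(-15) − 50·10 = -125.
∂h/∂x = [(+0.02)·(-15) − (-0.05)·10] / -125 = -0.001600
∂h/∂y = [(-25)·(-0.05) − 50·(+0.02)] / -125 = -0.002000
|∇h| = √(-0.001600² + -0.002000²) = 0.002561

0.00256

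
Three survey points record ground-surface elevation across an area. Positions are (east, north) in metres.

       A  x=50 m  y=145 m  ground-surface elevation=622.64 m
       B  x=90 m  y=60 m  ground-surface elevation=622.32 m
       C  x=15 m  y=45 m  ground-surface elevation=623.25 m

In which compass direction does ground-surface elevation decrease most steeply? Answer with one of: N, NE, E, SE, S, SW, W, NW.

E

Differences from A: to B (Δx, Δy, Δh) = (40, -85, -0.32); to C = (-35, -100, +0.61).
Determinant of the coordinate differences = 40·(-100) − (-35)·(-85) = -6975.
∂z/∂x = [(-0.32)·(-100) − (+0.61)·(-85)] / -6975 = -0.01202
∂z/∂y = [40·(+0.61) − (-35)·(-0.32)] / -6975 = -0.001892
Steepest decrease is along −∇f = (+0.01202 E, +0.001892 N) → east.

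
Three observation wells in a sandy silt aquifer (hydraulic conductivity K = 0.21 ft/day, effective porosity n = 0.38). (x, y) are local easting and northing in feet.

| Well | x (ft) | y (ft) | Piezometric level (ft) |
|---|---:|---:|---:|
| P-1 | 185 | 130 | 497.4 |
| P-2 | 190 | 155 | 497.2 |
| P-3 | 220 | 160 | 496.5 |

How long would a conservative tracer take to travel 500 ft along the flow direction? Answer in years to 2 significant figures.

110 years

Taking P-1 as reference: P-2−P-1 = (5, 25, -0.2); P-3−P-1 = (35, 30, -0.9).
Solve a·Δx + b·Δy = Δh: det = 5·30 − 35·25 = -725.
∂h/∂x = [(-0.2)·30 − (-0.9)·25] / -725 = -0.02276
∂h/∂y = [5·(-0.9) − 35·(-0.2)] / -725 = -0.003448
|∇h| = √(-0.02276² + -0.003448²) = 0.02302
Seepage velocity v = K·i/n = 0.21 × 0.02302 / 0.38 = 0.01272 ft/day.
t = 500 / 0.01272 = 3.931e+04 days = 108 years.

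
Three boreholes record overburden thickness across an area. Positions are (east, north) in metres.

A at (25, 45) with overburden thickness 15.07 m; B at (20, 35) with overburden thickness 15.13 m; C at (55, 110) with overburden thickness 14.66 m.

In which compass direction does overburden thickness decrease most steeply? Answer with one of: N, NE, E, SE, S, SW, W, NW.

NW

Differences from A: to B (Δx, Δy, Δh) = (-5, -10, +0.06); to C = (30, 65, -0.41).
Determinant of the coordinate differences = (-5)·65 − 30·(-10) = -25.
∂d/∂x = [(+0.06)·65 − (-0.41)·(-10)] / -25 = +0.008000
∂d/∂y = [(-5)·(-0.41) − 30·(+0.06)] / -25 = -0.010000
Steepest decrease is along −∇f = (-0.008000 E, +0.010000 N) → northwest.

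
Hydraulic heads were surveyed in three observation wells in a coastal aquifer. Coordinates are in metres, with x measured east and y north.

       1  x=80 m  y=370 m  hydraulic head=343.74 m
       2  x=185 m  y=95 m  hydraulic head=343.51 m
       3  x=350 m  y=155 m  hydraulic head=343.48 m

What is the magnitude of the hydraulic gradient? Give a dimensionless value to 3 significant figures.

0.000797

With h = a·x + b·y + c and 1 as origin, the differences give:
  105·a + (-275)·b = -0.23
  270·a + (-215)·b = -0.26
Eliminate b (×(-215) and ×(-275), subtract): 51675·a = -22.050 → a = ∂h/∂x = -0.0004267
Back-substitute: b = ∂h/∂y = +0.0006734.
|∇h| = √(-0.0004267² + 0.0006734²) = 0.0007972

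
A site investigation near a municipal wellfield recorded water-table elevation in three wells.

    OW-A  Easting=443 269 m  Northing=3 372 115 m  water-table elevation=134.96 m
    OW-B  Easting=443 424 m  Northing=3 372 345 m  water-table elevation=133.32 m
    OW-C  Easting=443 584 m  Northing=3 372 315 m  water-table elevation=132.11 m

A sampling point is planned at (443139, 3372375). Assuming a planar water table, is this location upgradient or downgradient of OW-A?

Taking OW-A as reference: OW-B−OW-A = (155, 230, -1.64); OW-C−OW-A = (315, 200, -2.85).
Determinant of the coordinate differences = 155·200 − 315·230 = -41450.
∂h/∂x = [(-1.64)·200 − (-2.85)·230] / -41450 = -0.007901
∂h/∂y = [155·(-2.85) − 315·(-1.64)] / -41450 = -0.001806
Head at (443139, 3372375) = 134.96 + (-0.007901)·(-130) + (-0.001806)·(260) = 135.52 m.
That is higher than the 134.96 m at OW-A, so the point is upgradient.

upgradient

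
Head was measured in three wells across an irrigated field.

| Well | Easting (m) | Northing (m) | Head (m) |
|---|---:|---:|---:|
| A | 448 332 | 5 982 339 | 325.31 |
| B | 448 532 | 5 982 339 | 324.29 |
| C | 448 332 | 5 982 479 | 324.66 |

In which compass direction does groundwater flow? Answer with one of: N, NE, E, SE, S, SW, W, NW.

NE

∂h/∂x = (324.29 − 325.31) / (448532 − 448332) = -0.005100
∂h/∂y = (324.66 − 325.31) / (5982479 − 5982339) = -0.004643
Flow = −∇h = (+0.005100 east, +0.004643 north), which points northeast.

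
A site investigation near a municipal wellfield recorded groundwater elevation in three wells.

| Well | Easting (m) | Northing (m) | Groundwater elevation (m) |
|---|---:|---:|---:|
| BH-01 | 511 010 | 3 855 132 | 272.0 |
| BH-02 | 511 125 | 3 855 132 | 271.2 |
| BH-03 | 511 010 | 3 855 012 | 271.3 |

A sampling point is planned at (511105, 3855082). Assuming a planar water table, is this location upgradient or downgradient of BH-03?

∂h/∂x = (271.2 − 272.0) / (511125 − 511010) = -0.006957
∂h/∂y = (271.3 − 272.0) / (3855012 − 3855132) = +0.005833
Head at (511105, 3855082) = 272.0 + (-0.006957)·(95) + (+0.005833)·(-50) = 271.05 m.
That is lower than the 271.3 m at BH-03, so the point is downgradient.

downgradient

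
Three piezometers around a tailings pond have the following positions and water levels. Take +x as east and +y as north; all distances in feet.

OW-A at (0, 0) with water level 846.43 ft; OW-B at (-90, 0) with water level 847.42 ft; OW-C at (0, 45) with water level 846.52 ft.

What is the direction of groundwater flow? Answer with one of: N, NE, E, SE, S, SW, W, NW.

∂h/∂x = (847.42 − 846.43) / (-90 − 0) = -0.01100
∂h/∂y = (846.52 − 846.43) / (45 − 0) = +0.002000
Flow = −∇h = (+0.01100 east, -0.002000 north), which points east.

E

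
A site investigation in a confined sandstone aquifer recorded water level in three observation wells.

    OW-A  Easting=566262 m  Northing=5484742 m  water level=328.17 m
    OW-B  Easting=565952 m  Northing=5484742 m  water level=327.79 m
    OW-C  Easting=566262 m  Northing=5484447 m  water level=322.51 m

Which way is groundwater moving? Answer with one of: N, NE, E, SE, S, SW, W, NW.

S

∂h/∂x = (327.79 − 328.17) / (565952 − 566262) = +0.001226
∂h/∂y = (322.51 − 328.17) / (5484447 − 5484742) = +0.01919
Flow = −∇h = (-0.001226 east, -0.01919 north), which points south.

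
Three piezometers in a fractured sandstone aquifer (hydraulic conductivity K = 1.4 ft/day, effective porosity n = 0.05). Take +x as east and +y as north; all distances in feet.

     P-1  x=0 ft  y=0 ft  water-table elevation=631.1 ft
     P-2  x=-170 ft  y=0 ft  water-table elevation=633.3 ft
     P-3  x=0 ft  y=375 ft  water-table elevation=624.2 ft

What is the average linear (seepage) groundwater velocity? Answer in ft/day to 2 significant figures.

0.63 ft/day

∂h/∂x = (633.3 − 631.1) / (-170 − 0) = -0.01294
∂h/∂y = (624.2 − 631.1) / (375 − 0) = -0.01840
|∇h| = √(-0.01294² + -0.01840²) = 0.02249
Seepage velocity v = K·i/n = 1.4 × 0.02249 / 0.05 = 0.6297 ft/day.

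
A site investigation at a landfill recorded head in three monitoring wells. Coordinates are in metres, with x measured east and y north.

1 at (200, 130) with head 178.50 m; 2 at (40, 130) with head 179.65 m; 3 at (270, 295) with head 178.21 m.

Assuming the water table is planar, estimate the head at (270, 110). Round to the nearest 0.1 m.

178.0 m

With h = a·x + b·y + c and 1 as origin, the differences give:
  (-160)·a + 0·b = +1.15
  70·a + 165·b = -0.29
Eliminate b (×165 and ×0, subtract): -26400·a = 189.750 → a = ∂h/∂x = -0.007188
Back-substitute: b = ∂h/∂y = +0.001292.
h(270, 110) = 178.50 + (-0.007188)·(70) + (+0.001292)·(-20) = 178.50 -0.503 -0.026 = 177.971 m.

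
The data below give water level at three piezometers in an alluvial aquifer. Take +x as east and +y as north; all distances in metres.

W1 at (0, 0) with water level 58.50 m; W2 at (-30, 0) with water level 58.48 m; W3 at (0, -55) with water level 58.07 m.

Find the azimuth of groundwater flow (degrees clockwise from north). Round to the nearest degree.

185°

∂h/∂x = (58.48 − 58.50) / (-30 − 0) = +0.0006667
∂h/∂y = (58.07 − 58.50) / (-55 − 0) = +0.007818
Flow direction (−∇h) has components (-0.0006667 E, -0.007818 N).
Azimuth = atan2(E, N) = atan2(-0.0006667, -0.007818) = 184.9° ≈ 185°.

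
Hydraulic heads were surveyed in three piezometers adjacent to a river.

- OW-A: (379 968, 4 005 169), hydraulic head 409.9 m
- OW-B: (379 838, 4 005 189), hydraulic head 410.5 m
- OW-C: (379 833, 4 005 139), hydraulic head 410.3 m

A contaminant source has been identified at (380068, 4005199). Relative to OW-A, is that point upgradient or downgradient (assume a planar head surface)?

downgradient

Taking OW-A as reference: OW-B−OW-A = (-130, 20, +0.6); OW-C−OW-A = (-135, -30, +0.4).
Determinant of the coordinate differences = (-130)·(-30) − (-135)·20 = 6600.
∂h/∂x = [(+0.6)·(-30) − (+0.4)·20] / 6600 = -0.003939
∂h/∂y = [(-130)·(+0.4) − (-135)·(+0.6)] / 6600 = +0.004394
Head at (380068, 4005199) = 409.9 + (-0.003939)·(100) + (+0.004394)·(30) = 409.64 m.
That is lower than the 409.9 m at OW-A, so the point is downgradient.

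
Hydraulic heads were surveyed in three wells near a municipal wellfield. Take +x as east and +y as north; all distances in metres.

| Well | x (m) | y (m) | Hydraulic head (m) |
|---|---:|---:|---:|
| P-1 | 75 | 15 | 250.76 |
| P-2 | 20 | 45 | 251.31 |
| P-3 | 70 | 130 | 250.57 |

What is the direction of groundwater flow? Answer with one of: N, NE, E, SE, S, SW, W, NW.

With h = a·x + b·y + c and P-1 as origin, the differences give:
  (-55)·a + 30·b = +0.55
  (-5)·a + 115·b = -0.19
Eliminate b (×115 and ×30, subtract): -6175·a = 68.950 → a = ∂h/∂x = -0.01117
Back-substitute: b = ∂h/∂y = -0.002138.
Flow = −∇h = (+0.01117 east, +0.002138 north), which points east.

E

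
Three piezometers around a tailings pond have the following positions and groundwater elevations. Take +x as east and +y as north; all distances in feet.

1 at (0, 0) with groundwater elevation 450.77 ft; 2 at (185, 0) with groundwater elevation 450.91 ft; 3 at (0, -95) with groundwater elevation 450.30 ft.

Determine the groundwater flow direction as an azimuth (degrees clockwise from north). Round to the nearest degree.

∂h/∂x = (450.91 − 450.77) / (185 − 0) = +0.0007568
∂h/∂y = (450.30 − 450.77) / (-95 − 0) = +0.004947
Flow direction (−∇h) has components (-0.0007568 E, -0.004947 N).
Azimuth = atan2(E, N) = atan2(-0.0007568, -0.004947) = 188.7° ≈ 189°.

189°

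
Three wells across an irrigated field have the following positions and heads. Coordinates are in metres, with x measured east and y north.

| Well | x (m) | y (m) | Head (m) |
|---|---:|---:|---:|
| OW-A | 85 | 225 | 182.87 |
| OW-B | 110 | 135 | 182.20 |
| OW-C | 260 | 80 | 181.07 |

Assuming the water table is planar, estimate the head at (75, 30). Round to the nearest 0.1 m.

Three-point gradient (reference OW-A): Δ to OW-B = (25, -90, -0.67), Δ to OW-C = (175, -145, -1.80).
∂h/∂x = -0.005348, ∂h/∂y = +0.005959 (det = 12125).
h(75, 30) = 182.87 + (-0.005348)·(-10) + (+0.005959)·(-195) = 182.87 +0.053 -1.162 = 181.762 m.

181.8 m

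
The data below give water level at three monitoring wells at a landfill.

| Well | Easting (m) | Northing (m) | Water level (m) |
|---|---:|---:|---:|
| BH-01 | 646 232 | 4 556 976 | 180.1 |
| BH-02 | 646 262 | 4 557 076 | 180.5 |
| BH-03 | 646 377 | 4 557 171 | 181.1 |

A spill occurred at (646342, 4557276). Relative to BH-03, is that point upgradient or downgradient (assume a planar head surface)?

upgradient

Taking BH-01 as reference: BH-02−BH-01 = (30, 100, +0.4); BH-03−BH-01 = (145, 195, +1.0).
Determinant of the coordinate differences = 30·195 − 145·100 = -8650.
∂h/∂x = [(+0.4)·195 − (+1.0)·100] / -8650 = +0.002543
∂h/∂y = [30·(+1.0) − 145·(+0.4)] / -8650 = +0.003237
Head at (646342, 4557276) = 180.1 + (+0.002543)·(110) + (+0.003237)·(300) = 181.35 m.
That is higher than the 181.1 m at BH-03, so the point is upgradient.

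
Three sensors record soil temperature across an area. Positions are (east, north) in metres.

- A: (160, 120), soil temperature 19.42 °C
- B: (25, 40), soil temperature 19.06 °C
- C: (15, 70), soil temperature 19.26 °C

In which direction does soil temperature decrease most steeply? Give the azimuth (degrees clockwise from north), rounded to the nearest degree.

170°

Differences from A: to B (Δx, Δy, Δh) = (-135, -80, -0.36); to C = (-145, -50, -0.16).
Determinant of the coordinate differences = (-135)·(-50) − (-145)·(-80) = -4850.
∂T/∂x = [(-0.36)·(-50) − (-0.16)·(-80)] / -4850 = -0.001072
∂T/∂y = [(-135)·(-0.16) − (-145)·(-0.36)] / -4850 = +0.006309
Steepest decrease is along −∇f: components (+0.001072 E, -0.006309 N).
Azimuth = atan2(+0.001072, -0.006309) = 170.4° ≈ 170°.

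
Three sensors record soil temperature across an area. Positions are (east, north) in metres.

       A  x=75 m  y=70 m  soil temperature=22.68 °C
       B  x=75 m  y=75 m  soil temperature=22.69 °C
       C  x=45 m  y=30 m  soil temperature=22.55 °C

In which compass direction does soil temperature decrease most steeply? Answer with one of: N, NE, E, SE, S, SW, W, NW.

With T = a·x + b·y + c and A as origin, the differences give:
  0·a + 5·b = +0.01
  (-30)·a + (-40)·b = -0.13
Eliminate b (×(-40) and ×5, subtract): 150·a = 0.250 → a = ∂T/∂x = +0.001667
Back-substitute: b = ∂T/∂y = +0.002000.
Steepest decrease is along −∇f = (-0.001667 E, -0.002000 N) → southwest.

SW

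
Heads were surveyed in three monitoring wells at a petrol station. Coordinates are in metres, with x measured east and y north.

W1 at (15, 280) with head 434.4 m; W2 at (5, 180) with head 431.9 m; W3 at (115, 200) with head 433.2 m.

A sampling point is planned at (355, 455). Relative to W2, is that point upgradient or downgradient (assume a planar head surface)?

Differences from W1: to W2 (Δx, Δy, Δh) = (-10, -100, -2.5); to W3 = (100, -80, -1.2).
Determinant of the coordinate differences = (-10)·(-80) − 100·(-100) = 10800.
∂h/∂x = [(-2.5)·(-80) − (-1.2)·(-100)] / 10800 = +0.007407
∂h/∂y = [(-10)·(-1.2) − 100·(-2.5)] / 10800 = +0.02426
Head at (355, 455) = 434.4 + (+0.007407)·(340) + (+0.02426)·(175) = 441.16 m.
That is higher than the 431.9 m at W2, so the point is upgradient.

upgradient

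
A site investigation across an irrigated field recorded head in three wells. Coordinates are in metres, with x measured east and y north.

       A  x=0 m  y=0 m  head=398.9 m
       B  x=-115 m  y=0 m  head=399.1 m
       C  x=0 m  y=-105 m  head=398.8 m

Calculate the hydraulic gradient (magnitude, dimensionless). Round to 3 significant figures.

0.00198

∂h/∂x = (399.1 − 398.9) / (-115 − 0) = -0.001739
∂h/∂y = (398.8 − 398.9) / (-105 − 0) = +0.0009524
|∇h| = √(-0.001739² + 0.0009524²) = 0.001983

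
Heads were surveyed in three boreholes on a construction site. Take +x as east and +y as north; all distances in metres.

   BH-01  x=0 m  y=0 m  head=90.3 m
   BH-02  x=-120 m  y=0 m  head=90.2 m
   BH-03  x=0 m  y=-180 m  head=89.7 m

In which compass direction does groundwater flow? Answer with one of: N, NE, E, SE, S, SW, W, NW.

∂h/∂x = (90.2 − 90.3) / (-120 − 0) = +0.0008333
∂h/∂y = (89.7 − 90.3) / (-180 − 0) = +0.003333
Flow = −∇h = (-0.0008333 east, -0.003333 north), which points south.

S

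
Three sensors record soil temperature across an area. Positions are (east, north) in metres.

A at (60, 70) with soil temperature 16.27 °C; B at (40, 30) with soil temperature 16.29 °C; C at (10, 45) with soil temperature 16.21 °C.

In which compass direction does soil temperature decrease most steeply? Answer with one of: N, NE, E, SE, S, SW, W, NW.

NW

Differences from A: to B (Δx, Δy, Δh) = (-20, -40, +0.02); to C = (-50, -25, -0.06).
Determinant of the coordinate differences = (-20)·(-25) − (-50)·(-40) = -1500.
∂T/∂x = [(+0.02)·(-25) − (-0.06)·(-40)] / -1500 = +0.001933
∂T/∂y = [(-20)·(-0.06) − (-50)·(+0.02)] / -1500 = -0.001467
Steepest decrease is along −∇f = (-0.001933 E, +0.001467 N) → northwest.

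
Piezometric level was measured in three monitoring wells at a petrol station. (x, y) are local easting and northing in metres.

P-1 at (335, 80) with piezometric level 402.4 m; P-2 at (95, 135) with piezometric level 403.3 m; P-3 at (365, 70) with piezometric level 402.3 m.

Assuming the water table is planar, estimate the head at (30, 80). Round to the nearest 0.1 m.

403.8 m

With h = a·x + b·y + c and P-1 as origin, the differences give:
  (-240)·a + 55·b = +0.9
  30·a + (-10)·b = -0.1
Eliminate b (×(-10) and ×55, subtract): 750·a = -3.50 → a = ∂h/∂x = -0.004667
Back-substitute: b = ∂h/∂y = -0.004000.
h(30, 80) = 402.4 + (-0.004667)·(-305) + (-0.004000)·(0) = 402.4 +1.423 -0.000 = 403.823 m.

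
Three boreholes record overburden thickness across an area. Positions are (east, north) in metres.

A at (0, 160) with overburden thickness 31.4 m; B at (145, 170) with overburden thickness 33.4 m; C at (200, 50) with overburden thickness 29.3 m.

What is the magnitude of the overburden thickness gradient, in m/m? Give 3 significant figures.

0.0408 m/m

With d = a·x + b·y + c and A as origin, the differences give:
  145·a + 10·b = +2.0
  200·a + (-110)·b = -2.1
Eliminate b (×(-110) and ×10, subtract): -17950·a = -199.00 → a = ∂d/∂x = +0.01109
Back-substitute: b = ∂d/∂y = +0.03925.
|∇f| = √(0.01109² + 0.03925²) = 0.04079 m/m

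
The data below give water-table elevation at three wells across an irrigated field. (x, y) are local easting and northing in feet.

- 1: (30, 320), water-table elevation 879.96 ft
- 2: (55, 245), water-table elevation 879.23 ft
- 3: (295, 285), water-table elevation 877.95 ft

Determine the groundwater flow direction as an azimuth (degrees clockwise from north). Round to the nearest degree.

Differences from 1: to 2 (Δx, Δy, Δh) = (25, -75, -0.73); to 3 = (265, -35, -2.01).
Determinant of the coordinate differences = 25·(-35) − 265·(-75) = 19000.
∂h/∂x = [(-0.73)·(-35) − (-2.01)·(-75)] / 19000 = -0.006589
∂h/∂y = [25·(-2.01) − 265·(-0.73)] / 19000 = +0.007537
Flow direction (−∇h) has components (+0.006589 E, -0.007537 N).
Azimuth = atan2(E, N) = atan2(+0.006589, -0.007537) = 138.8° ≈ 139°.

139°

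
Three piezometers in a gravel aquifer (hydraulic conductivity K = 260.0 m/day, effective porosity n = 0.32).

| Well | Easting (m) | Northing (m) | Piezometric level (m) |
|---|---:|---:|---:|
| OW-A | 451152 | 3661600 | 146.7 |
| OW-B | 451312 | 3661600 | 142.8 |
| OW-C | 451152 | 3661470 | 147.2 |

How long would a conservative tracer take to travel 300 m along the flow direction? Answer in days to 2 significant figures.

∂h/∂x = (142.8 − 146.7) / (451312 − 451152) = -0.02437
∂h/∂y = (147.2 − 146.7) / (3661470 − 3661600) = -0.003846
|∇h| = √(-0.02437² + -0.003846²) = 0.02467
Seepage velocity v = K·i/n = 260.0 × 0.02467 / 0.32 = 20.04 m/day.
t = 300 / 20.04 = 14.97 days.

15 days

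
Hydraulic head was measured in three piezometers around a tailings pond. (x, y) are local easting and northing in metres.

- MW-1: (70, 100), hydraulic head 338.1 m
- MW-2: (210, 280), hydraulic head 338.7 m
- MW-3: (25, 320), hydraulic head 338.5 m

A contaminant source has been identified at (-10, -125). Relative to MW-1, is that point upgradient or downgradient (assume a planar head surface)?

With h = a·x + b·y + c and MW-1 as origin, the differences give:
  140·a + 180·b = +0.6
  (-45)·a + 220·b = +0.4
Eliminate b (×220 and ×180, subtract): 38900·a = 60.00 → a = ∂h/∂x = +0.001542
Back-substitute: b = ∂h/∂y = +0.002134.
Head at (-10, -125) = 338.1 + (+0.001542)·(-80) + (+0.002134)·(-225) = 337.50 m.
That is lower than the 338.1 m at MW-1, so the point is downgradient.

downgradient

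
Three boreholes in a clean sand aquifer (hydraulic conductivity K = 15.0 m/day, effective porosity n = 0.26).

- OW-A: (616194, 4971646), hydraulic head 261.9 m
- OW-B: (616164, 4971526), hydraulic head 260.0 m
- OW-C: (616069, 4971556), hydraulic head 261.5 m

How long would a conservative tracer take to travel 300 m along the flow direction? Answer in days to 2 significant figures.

250 days

With h = a·x + b·y + c and OW-A as origin, the differences give:
  (-30)·a + (-120)·b = -1.9
  (-125)·a + (-90)·b = -0.4
Eliminate b (×(-90) and ×(-120), subtract): -12300·a = 123.00 → a = ∂h/∂x = -0.01000
Back-substitute: b = ∂h/∂y = +0.01833.
|∇h| = √(-0.01000² + 0.01833²) = 0.02088
Seepage velocity v = K·i/n = 15.0 × 0.02088 / 0.26 = 1.205 m/day.
t = 300 / 1.205 = 249 days.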